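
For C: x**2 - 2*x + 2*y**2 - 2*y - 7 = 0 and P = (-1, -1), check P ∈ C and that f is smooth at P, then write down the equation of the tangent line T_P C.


Tangent line at P: -4*x - 6*y - 10 = 0.

Step 1: f(-1, -1) = 0, so P lies on C.
Step 2: partial derivatives
  f_x(x, y) = 2*x - 2, f_y(x, y) = 4*y - 2.
  f_x(P) = -4, f_y(P) = -6 (gradient nonzero, so P is smooth).
Step 3: tangent line at P: -4·(x − -1) + -6·(y − -1) = 0.
Expanding: -4*x - 6*y - 10 = 0.


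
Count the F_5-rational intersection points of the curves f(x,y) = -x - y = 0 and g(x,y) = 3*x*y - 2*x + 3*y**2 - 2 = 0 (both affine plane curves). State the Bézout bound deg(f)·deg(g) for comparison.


Common zeros: {(4, 1)}; count = 1; Bézout bound = 2.

deg(f) = 1, deg(g) = 2, so Bézout bound = 2.
Scan x ∈ F_5. For each x, list the y ∈ F_5 with f(x, y) ≡ 0 and those with g(x, y) ≡ 0 (mod 5); the common zeros in that column are the intersection.
  x = 0: f ≡ 0 at y ∈ {0}; g ≡ 0 at y ∈ {2, 3}; common: ∅.
  x = 1: f ≡ 0 at y ∈ {4}; g ≡ 0 at y ∈ ∅; common: ∅.
  x = 2: f ≡ 0 at y ∈ {3}; g ≡ 0 at y ∈ ∅; common: ∅.
  x = 3: f ≡ 0 at y ∈ {2}; g ≡ 0 at y ∈ ∅; common: ∅.
  x = 4: f ≡ 0 at y ∈ {1}; g ≡ 0 at y ∈ {0, 1}; common: {1}.
Collecting: common zeros = {(4, 1)}, so the count is 1.
Comparison with the Bézout bound: 1 ≤ 2 = deg(f)·deg(g), as expected for curves with no common component (the affine F_5-count falls short of the bound because intersections may lie at infinity, over extension fields, or carry multiplicity).


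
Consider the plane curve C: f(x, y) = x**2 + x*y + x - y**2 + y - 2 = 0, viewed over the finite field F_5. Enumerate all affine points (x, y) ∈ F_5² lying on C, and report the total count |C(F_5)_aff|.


Affine F_5-points: {(1, 0), (1, 2), (2, 4), (3, 0), (3, 4)}; count = 5.

For each of the 25 pairs (x, y) ∈ F_5², evaluate f(x, y) mod 5. Record the zeros.
  x = 0: [0↦3, 1↦3, 2↦1, 3↦2, 4↦1]  zeros at y ∈ ∅
  x = 1: [0↦0, 1↦1, 2↦0, 3↦2, 4↦2]  zeros at y ∈ {0, 2}
  x = 2: [0↦4, 1↦1, 2↦1, 3↦4, 4↦0]  zeros at y ∈ {4}
  x = 3: [0↦0, 1↦3, 2↦4, 3↦3, 4↦0]  zeros at y ∈ {0, 4}
  x = 4: [0↦3, 1↦2, 2↦4, 3↦4, 4↦2]  zeros at y ∈ ∅
Collecting zeros: affine points = {(1, 0), (1, 2), (2, 4), (3, 0), (3, 4)}.
Total count |C(F_5)_aff| = 5.


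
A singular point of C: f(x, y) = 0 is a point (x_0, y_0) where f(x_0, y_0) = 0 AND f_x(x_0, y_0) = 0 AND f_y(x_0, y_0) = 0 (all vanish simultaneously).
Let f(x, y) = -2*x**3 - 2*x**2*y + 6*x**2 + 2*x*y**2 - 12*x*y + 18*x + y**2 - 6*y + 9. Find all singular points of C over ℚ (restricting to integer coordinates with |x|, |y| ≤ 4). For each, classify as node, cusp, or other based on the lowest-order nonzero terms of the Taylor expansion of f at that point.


Singular points: {(0, 3)}; classification: cusp.

Compute partial derivatives:
  f_x = -6*x**2 - 4*x*y + 12*x + 2*y**2 - 12*y + 18.
  f_y = -2*x**2 + 4*x*y - 12*x + 2*y - 6.
Scan x_0 ∈ {−4, ..., 4}. For each x_0, f_y(x_0, y) is a polynomial in y; find its integer roots y ∈ {−4, ..., 4}, then test f_x and f at those candidates.
  x = -4: f_y(-4, y) = 10 - 14*y; no integer root y with |y| ≤ 4.
  x = -3: f_y(-3, y) = 12 - 10*y; no integer root y with |y| ≤ 4.
  x = -2: f_y(-2, y) = 10 - 6*y; no integer root y with |y| ≤ 4.
  x = -1: f_y(-1, y) = 4 - 2*y; vanishes at y ∈ {2}. (-1, 2): f_x = -8 ≠ 0.
  x = 0: f_y(0, y) = 2*y - 6; vanishes at y ∈ {3}. (0, 3): f_x = 0, f = 0 — SINGULAR.
  x = 1: f_y(1, y) = 6*y - 20; no integer root y with |y| ≤ 4.
  x = 2: f_y(2, y) = 10*y - 38; no integer root y with |y| ≤ 4.
  x = 3: f_y(3, y) = 14*y - 60; no integer root y with |y| ≤ 4.
  x = 4: f_y(4, y) = 18*y - 86; no integer root y with |y| ≤ 4.
Only singular point on the grid: (0, 3).
Classify: substitute x = 0 + u, y = 3 + v and expand: f = -2*u**3 - 2*u**2*v + 2*u*v**2 + v**2.
No constant or linear terms (consistent with a singular point). Quadratic part: v**2. Cubic part: -2*u**3 - 2*u**2*v + 2*u*v**2.
The quadratic part v**2 is a perfect square, so there is a single (double) tangent line v = 0, i.e. y = 3. Restricting the cubic part to that line (v = 0) leaves -2*u**3 ≠ 0, so f is not divisible by v and the branch is v² ≈ 2*u**3 to lowest order — this is a cusp.
Classification: cusp.


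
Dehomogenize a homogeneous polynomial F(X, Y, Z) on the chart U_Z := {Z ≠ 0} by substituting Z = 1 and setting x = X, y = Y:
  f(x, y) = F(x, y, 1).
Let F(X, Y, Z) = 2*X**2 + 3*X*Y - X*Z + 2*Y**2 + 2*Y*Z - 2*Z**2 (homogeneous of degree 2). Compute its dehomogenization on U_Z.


f(x, y) = 2*x**2 + 3*x*y - x + 2*y**2 + 2*y - 2

On U_Z we set Z = 1. Each monomial c·X^i·Y^j·Z^k in F becomes c·x^i·y^j·1^k = c·x^i·y^j.
Substituting Z = 1: F(X, Y, 1) = 2*x**2 + 3*x*y - x + 2*y**2 + 2*y - 2.
Note: deg(f) ≤ deg(F) = 2; strict inequality happens when F is divisible by Z (lost terms).


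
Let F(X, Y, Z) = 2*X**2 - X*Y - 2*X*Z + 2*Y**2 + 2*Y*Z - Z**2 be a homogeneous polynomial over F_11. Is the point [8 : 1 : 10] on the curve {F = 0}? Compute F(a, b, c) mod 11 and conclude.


F(8,1,10) ≡ 3 (mod 11); P is NOT on the curve.

Evaluate F(8, 1, 10) term-by-term (mod 11).
  2*X**2 ↦ 2·64·1·1 = 128
  -X*Y ↦ -1·8·1·1 = -8
  -2*X*Z ↦ -2·8·1·10 = -160
  2*Y**2 ↦ 2·1·1·1 = 2
  2*Y*Z ↦ 2·1·1·10 = 20
  -Z**2 ↦ -1·1·1·100 = -100
Sum: F(8, 1, 10) = (128) + (-8) + (-160) + (2) + (20) + (-100) = -118.
Reducing mod 11: -118 ≡ 3 (mod 11).
Since F(a, b, c) ≡ 3 ≠ 0 (mod 11), P does NOT lie on the curve.


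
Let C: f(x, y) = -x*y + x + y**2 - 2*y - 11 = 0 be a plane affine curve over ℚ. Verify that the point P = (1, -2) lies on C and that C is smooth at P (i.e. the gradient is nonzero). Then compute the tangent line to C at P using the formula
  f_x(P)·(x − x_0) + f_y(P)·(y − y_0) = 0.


Tangent line at P: 3*x - 7*y - 17 = 0.

Step 1: f(1, -2) = 0, so P lies on C.
Step 2: partial derivatives
  f_x(x, y) = 1 - y, f_y(x, y) = -x + 2*y - 2.
  f_x(P) = 3, f_y(P) = -7 (gradient nonzero, so P is smooth).
Step 3: tangent line at P: 3·(x − 1) + -7·(y − -2) = 0.
Expanding: 3*x - 7*y - 17 = 0.


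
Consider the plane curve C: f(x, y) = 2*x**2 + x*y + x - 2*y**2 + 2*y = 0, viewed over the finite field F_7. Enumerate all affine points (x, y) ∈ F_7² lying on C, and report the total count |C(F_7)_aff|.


Affine F_7-points: {(0, 0), (0, 1), (3, 0), (3, 6), (4, 4), (4, 6), (6, 1), (6, 3)}; count = 8.

For each of the 49 pairs (x, y) ∈ F_7², evaluate f(x, y) mod 7. Record the zeros.
  x = 0: [0↦0, 1↦0, 2↦3, 3↦2, 4↦4, 5↦2, 6↦3]  zeros at y ∈ {0, 1}
  x = 1: [0↦3, 1↦4, 2↦1, 3↦1, 4↦4, 5↦3, 6↦5]  zeros at y ∈ ∅
  x = 2: [0↦3, 1↦5, 2↦3, 3↦4, 4↦1, 5↦1, 6↦4]  zeros at y ∈ ∅
  x = 3: [0↦0, 1↦3, 2↦2, 3↦4, 4↦2, 5↦3, 6↦0]  zeros at y ∈ {0, 6}
  x = 4: [0↦1, 1↦5, 2↦5, 3↦1, 4↦0, 5↦2, 6↦0]  zeros at y ∈ {4, 6}
  x = 5: [0↦6, 1↦4, 2↦5, 3↦2, 4↦2, 5↦5, 6↦4]  zeros at y ∈ ∅
  x = 6: [0↦1, 1↦0, 2↦2, 3↦0, 4↦1, 5↦5, 6↦5]  zeros at y ∈ {1, 3}
Collecting zeros: affine points = {(0, 0), (0, 1), (3, 0), (3, 6), (4, 4), (4, 6), (6, 1), (6, 3)}.
Total count |C(F_7)_aff| = 8.


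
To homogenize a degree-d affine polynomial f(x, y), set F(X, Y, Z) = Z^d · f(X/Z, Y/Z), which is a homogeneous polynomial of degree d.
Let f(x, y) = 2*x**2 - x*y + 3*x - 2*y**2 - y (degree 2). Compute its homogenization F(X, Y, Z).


F(X, Y, Z) = 2*X**2 - X*Y + 3*X*Z - 2*Y**2 - Y*Z

deg(f) = 2.
Substitute x = X/Z, y = Y/Z into f, then multiply by Z^2.
  monomial 2·x^2·y^0 ↦ 2·X^2·Y^0·Z^0.
  monomial -1·x^1·y^1 ↦ -1·X^1·Y^1·Z^0.
  monomial 3·x^1·y^0 ↦ 3·X^1·Y^0·Z^1.
  monomial -2·x^0·y^2 ↦ -2·X^0·Y^2·Z^0.
  monomial -1·x^0·y^1 ↦ -1·X^0·Y^1·Z^1.
Collecting: F(X, Y, Z) = 2*X**2 - X*Y + 3*X*Z - 2*Y**2 - Y*Z.


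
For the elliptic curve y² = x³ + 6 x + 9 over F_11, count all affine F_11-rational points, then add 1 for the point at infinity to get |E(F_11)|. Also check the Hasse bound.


Affine points = {(0, 3), (0, 8), (1, 4), (1, 7), (4, 3), (4, 8), (7, 3), (7, 8), (9, 0)}; affine count = 9; |E(F_11)| = 10.

Discriminant check: Δ ∝ 4a³ + 27b² = 4·6³ + 27·9² = 4·216 + 27·81 ≡ 4 (mod 11). Nonzero ⇒ E is nonsingular.
For each x ∈ F_11, compute rhs = x³ + 6·x + 9 mod 11, then count y ∈ F_11 with y² ≡ rhs.
  x = 0: rhs = 9, matching y values: 3, 8 (2 points).
  x = 1: rhs = 5, matching y values: 4, 7 (2 points).
  x = 2: rhs = 7, matching y values: none (0 points).
  x = 3: rhs = 10, matching y values: none (0 points).
  x = 4: rhs = 9, matching y values: 3, 8 (2 points).
  x = 5: rhs = 10, matching y values: none (0 points).
  x = 6: rhs = 8, matching y values: none (0 points).
  x = 7: rhs = 9, matching y values: 3, 8 (2 points).
  x = 8: rhs = 8, matching y values: none (0 points).
  x = 9: rhs = 0, matching y values: 0 (1 points).
  x = 10: rhs = 2, matching y values: none (0 points).
Total affine count: 9.
Full point count |E(F_11)| = 9 + 1 = 10.
Hasse bound: |10 − (11+1)| = |-2| = 2 ≤ 2√11 ≈ 6.6332 ✓.


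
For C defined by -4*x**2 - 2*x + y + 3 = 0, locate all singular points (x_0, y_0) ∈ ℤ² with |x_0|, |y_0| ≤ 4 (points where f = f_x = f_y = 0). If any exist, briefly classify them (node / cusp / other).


No singular points in the scanned grid; C is smooth there.

Compute partial derivatives:
  f_x = -8*x - 2.
  f_y = 1.
f_y = 1 is a nonzero constant, so f_y never vanishes: no point (x, y) can satisfy f = f_x = f_y = 0. In particular no (x, y) ∈ {−4, ..., 4}² is singular; the curve is smooth.


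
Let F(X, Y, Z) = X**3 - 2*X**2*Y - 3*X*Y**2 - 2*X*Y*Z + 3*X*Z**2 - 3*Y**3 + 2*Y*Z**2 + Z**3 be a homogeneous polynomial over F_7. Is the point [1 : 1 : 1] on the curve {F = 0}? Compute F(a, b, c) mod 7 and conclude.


F(1,1,1) ≡ 4 (mod 7); P is NOT on the curve.

Evaluate F(1, 1, 1) term-by-term (mod 7).
  X**3 ↦ 1·1·1·1 = 1
  -2*X**2*Y ↦ -2·1·1·1 = -2
  -3*X*Y**2 ↦ -3·1·1·1 = -3
  -2*X*Y*Z ↦ -2·1·1·1 = -2
  3*X*Z**2 ↦ 3·1·1·1 = 3
  -3*Y**3 ↦ -3·1·1·1 = -3
  2*Y*Z**2 ↦ 2·1·1·1 = 2
  Z**3 ↦ 1·1·1·1 = 1
Sum: F(1, 1, 1) = (1) + (-2) + (-3) + (-2) + (3) + (-3) + (2) + (1) = -3.
Reducing mod 7: -3 ≡ 4 (mod 7).
Since F(a, b, c) ≡ 4 ≠ 0 (mod 7), P does NOT lie on the curve.


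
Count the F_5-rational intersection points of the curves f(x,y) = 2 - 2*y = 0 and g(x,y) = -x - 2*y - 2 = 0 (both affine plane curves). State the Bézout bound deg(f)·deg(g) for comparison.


Common zeros: {(1, 1)}; count = 1; Bézout bound = 1.

deg(f) = 1, deg(g) = 1, so Bézout bound = 1.
Scan x ∈ F_5. For each x, list the y ∈ F_5 with f(x, y) ≡ 0 and those with g(x, y) ≡ 0 (mod 5); the common zeros in that column are the intersection.
  x = 0: f ≡ 0 at y ∈ {1}; g ≡ 0 at y ∈ {4}; common: ∅.
  x = 1: f ≡ 0 at y ∈ {1}; g ≡ 0 at y ∈ {1}; common: {1}.
  x = 2: f ≡ 0 at y ∈ {1}; g ≡ 0 at y ∈ {3}; common: ∅.
  x = 3: f ≡ 0 at y ∈ {1}; g ≡ 0 at y ∈ {0}; common: ∅.
  x = 4: f ≡ 0 at y ∈ {1}; g ≡ 0 at y ∈ {2}; common: ∅.
Collecting: common zeros = {(1, 1)}, so the count is 1.
Comparison with the Bézout bound: 1 ≤ 1 = deg(f)·deg(g), as expected for curves with no common component (the bound is attained).


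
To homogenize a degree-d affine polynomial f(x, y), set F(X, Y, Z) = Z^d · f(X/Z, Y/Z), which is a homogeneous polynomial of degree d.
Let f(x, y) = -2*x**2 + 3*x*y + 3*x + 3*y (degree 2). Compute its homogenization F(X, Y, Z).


F(X, Y, Z) = -2*X**2 + 3*X*Y + 3*X*Z + 3*Y*Z

deg(f) = 2.
Substitute x = X/Z, y = Y/Z into f, then multiply by Z^2.
  monomial -2·x^2·y^0 ↦ -2·X^2·Y^0·Z^0.
  monomial 3·x^1·y^1 ↦ 3·X^1·Y^1·Z^0.
  monomial 3·x^1·y^0 ↦ 3·X^1·Y^0·Z^1.
  monomial 3·x^0·y^1 ↦ 3·X^0·Y^1·Z^1.
Collecting: F(X, Y, Z) = -2*X**2 + 3*X*Y + 3*X*Z + 3*Y*Z.


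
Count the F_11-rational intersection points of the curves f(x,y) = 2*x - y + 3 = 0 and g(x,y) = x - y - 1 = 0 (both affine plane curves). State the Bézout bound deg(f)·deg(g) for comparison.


Common zeros: {(7, 6)}; count = 1; Bézout bound = 1.

deg(f) = 1, deg(g) = 1, so Bézout bound = 1.
Scan x ∈ F_11. For each x, list the y ∈ F_11 with f(x, y) ≡ 0 and those with g(x, y) ≡ 0 (mod 11); the common zeros in that column are the intersection.
  x = 0: f ≡ 0 at y ∈ {3}; g ≡ 0 at y ∈ {10}; common: ∅.
  x = 1: f ≡ 0 at y ∈ {5}; g ≡ 0 at y ∈ {0}; common: ∅.
  x = 2: f ≡ 0 at y ∈ {7}; g ≡ 0 at y ∈ {1}; common: ∅.
  x = 3: f ≡ 0 at y ∈ {9}; g ≡ 0 at y ∈ {2}; common: ∅.
  x = 4: f ≡ 0 at y ∈ {0}; g ≡ 0 at y ∈ {3}; common: ∅.
  x = 5: f ≡ 0 at y ∈ {2}; g ≡ 0 at y ∈ {4}; common: ∅.
  x = 6: f ≡ 0 at y ∈ {4}; g ≡ 0 at y ∈ {5}; common: ∅.
  x = 7: f ≡ 0 at y ∈ {6}; g ≡ 0 at y ∈ {6}; common: {6}.
  x = 8: f ≡ 0 at y ∈ {8}; g ≡ 0 at y ∈ {7}; common: ∅.
  x = 9: f ≡ 0 at y ∈ {10}; g ≡ 0 at y ∈ {8}; common: ∅.
  x = 10: f ≡ 0 at y ∈ {1}; g ≡ 0 at y ∈ {9}; common: ∅.
Collecting: common zeros = {(7, 6)}, so the count is 1.
Comparison with the Bézout bound: 1 ≤ 1 = deg(f)·deg(g), as expected for curves with no common component (the bound is attained).


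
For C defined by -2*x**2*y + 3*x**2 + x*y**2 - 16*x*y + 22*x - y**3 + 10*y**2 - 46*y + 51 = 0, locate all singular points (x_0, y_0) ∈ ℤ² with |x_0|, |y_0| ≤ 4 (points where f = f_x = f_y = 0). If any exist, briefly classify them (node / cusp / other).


Singular points: {(-3, 2)}; classification: node.

Compute partial derivatives:
  f_x = -4*x*y + 6*x + y**2 - 16*y + 22.
  f_y = -2*x**2 + 2*x*y - 16*x - 3*y**2 + 20*y - 46.
Scan x_0 ∈ {−4, ..., 4}. For each x_0, f_y(x_0, y) is a polynomial in y; find its integer roots y ∈ {−4, ..., 4}, then test f_x and f at those candidates.
  x = -4: f_y(-4, y) = -3*y**2 + 12*y - 14; no integer root y with |y| ≤ 4.
  x = -3: f_y(-3, y) = -3*y**2 + 14*y - 16; vanishes at y ∈ {2}. (-3, 2): f_x = 0, f = 0 — SINGULAR.
  x = -2: f_y(-2, y) = -3*y**2 + 16*y - 22; no integer root y with |y| ≤ 4.
  x = -1: f_y(-1, y) = -3*y**2 + 18*y - 32; no integer root y with |y| ≤ 4.
  x = 0: f_y(0, y) = -3*y**2 + 20*y - 46; no integer root y with |y| ≤ 4.
  x = 1: f_y(1, y) = -3*y**2 + 22*y - 64; no integer root y with |y| ≤ 4.
  x = 2: f_y(2, y) = -3*y**2 + 24*y - 86; no integer root y with |y| ≤ 4.
  x = 3: f_y(3, y) = -3*y**2 + 26*y - 112; no integer root y with |y| ≤ 4.
  x = 4: f_y(4, y) = -3*y**2 + 28*y - 142; no integer root y with |y| ≤ 4.
Only singular point on the grid: (-3, 2).
Classify: substitute x = -3 + u, y = 2 + v and expand: f = -2*u**2*v - u**2 + u*v**2 - v**3 + v**2.
No constant or linear terms (consistent with a singular point). Quadratic part: -u**2 + v**2. Cubic part: -2*u**2*v + u*v**2 - v**3.
The quadratic part v**2 - u**2 = (v − u)(v + u) splits into two distinct linear factors, so there are two distinct tangent lines y − 2 = ±(x − -3) — this is a node (ordinary double point).
Classification: node.


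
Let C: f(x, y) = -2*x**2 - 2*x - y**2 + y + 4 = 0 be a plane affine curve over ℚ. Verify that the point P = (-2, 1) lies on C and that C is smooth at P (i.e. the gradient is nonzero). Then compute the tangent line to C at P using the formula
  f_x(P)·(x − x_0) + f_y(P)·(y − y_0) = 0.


Tangent line at P: 6*x - y + 13 = 0.

Step 1: f(-2, 1) = 0, so P lies on C.
Step 2: partial derivatives
  f_x(x, y) = -4*x - 2, f_y(x, y) = 1 - 2*y.
  f_x(P) = 6, f_y(P) = -1 (gradient nonzero, so P is smooth).
Step 3: tangent line at P: 6·(x − -2) + -1·(y − 1) = 0.
Expanding: 6*x - y + 13 = 0.


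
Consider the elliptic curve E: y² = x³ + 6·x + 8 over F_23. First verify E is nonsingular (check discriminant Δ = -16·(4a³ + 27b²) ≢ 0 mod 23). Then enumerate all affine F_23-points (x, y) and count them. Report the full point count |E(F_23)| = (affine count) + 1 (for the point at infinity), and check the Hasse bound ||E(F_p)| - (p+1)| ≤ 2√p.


Affine points = {(0, 10), (0, 13), (4, 2), (4, 21), (5, 5), (5, 18), (7, 5), (7, 18), (8, 4), (8, 19), (9, 3), (9, 20), (11, 5), (11, 18), (13, 11), (13, 12), (15, 0), (17, 3), (17, 20), (19, 9), (19, 14), (20, 3), (20, 20), (22, 1), (22, 22)}; affine count = 25; |E(F_23)| = 26.

Discriminant check: Δ ∝ 4a³ + 27b² = 4·6³ + 27·8² = 4·216 + 27·64 ≡ 16 (mod 23). Nonzero ⇒ E is nonsingular.
For each x ∈ F_23, compute rhs = x³ + 6·x + 8 mod 23, then count y ∈ F_23 with y² ≡ rhs.
  x = 0: rhs = 8, matching y values: 10, 13 (2 points).
  x = 1: rhs = 15, matching y values: none (0 points).
  x = 2: rhs = 5, matching y values: none (0 points).
  x = 3: rhs = 7, matching y values: none (0 points).
  x = 4: rhs = 4, matching y values: 2, 21 (2 points).
  x = 5: rhs = 2, matching y values: 5, 18 (2 points).
  x = 6: rhs = 7, matching y values: none (0 points).
  x = 7: rhs = 2, matching y values: 5, 18 (2 points).
  x = 8: rhs = 16, matching y values: 4, 19 (2 points).
  x = 9: rhs = 9, matching y values: 3, 20 (2 points).
  x = 10: rhs = 10, matching y values: none (0 points).
  x = 11: rhs = 2, matching y values: 5, 18 (2 points).
  x = 12: rhs = 14, matching y values: none (0 points).
  x = 13: rhs = 6, matching y values: 11, 12 (2 points).
  x = 14: rhs = 7, matching y values: none (0 points).
  x = 15: rhs = 0, matching y values: 0 (1 points).
  x = 16: rhs = 14, matching y values: none (0 points).
  x = 17: rhs = 9, matching y values: 3, 20 (2 points).
  x = 18: rhs = 14, matching y values: none (0 points).
  x = 19: rhs = 12, matching y values: 9, 14 (2 points).
  x = 20: rhs = 9, matching y values: 3, 20 (2 points).
  x = 21: rhs = 11, matching y values: none (0 points).
  x = 22: rhs = 1, matching y values: 1, 22 (2 points).
Total affine count: 25.
Full point count |E(F_23)| = 25 + 1 = 26.
Hasse bound: |26 − (23+1)| = |2| = 2 ≤ 2√23 ≈ 9.5917 ✓.


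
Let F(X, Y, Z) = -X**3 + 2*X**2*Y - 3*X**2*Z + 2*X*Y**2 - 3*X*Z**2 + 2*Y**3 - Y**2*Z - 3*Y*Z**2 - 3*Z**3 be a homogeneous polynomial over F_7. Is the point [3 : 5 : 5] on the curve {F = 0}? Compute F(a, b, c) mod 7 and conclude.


F(3,5,5) ≡ 5 (mod 7); P is NOT on the curve.

Evaluate F(3, 5, 5) term-by-term (mod 7).
  -X**3 ↦ -1·27·1·1 = -27
  2*X**2*Y ↦ 2·9·5·1 = 90
  -3*X**2*Z ↦ -3·9·1·5 = -135
  2*X*Y**2 ↦ 2·3·25·1 = 150
  -3*X*Z**2 ↦ -3·3·1·25 = -225
  2*Y**3 ↦ 2·1·125·1 = 250
  -Y**2*Z ↦ -1·1·25·5 = -125
  -3*Y*Z**2 ↦ -3·1·5·25 = -375
  -3*Z**3 ↦ -3·1·1·125 = -375
Sum: F(3, 5, 5) = (-27) + (90) + (-135) + (150) + (-225) + (250) + (-125) + (-375) + (-375) = -772.
Reducing mod 7: -772 ≡ 5 (mod 7).
Since F(a, b, c) ≡ 5 ≠ 0 (mod 7), P does NOT lie on the curve.


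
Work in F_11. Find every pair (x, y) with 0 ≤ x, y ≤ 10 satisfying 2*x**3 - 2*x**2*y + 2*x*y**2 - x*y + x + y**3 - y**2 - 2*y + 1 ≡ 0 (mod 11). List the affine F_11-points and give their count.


Affine F_11-points: {(2, 1), (2, 8), (2, 10), (3, 4), (5, 1), (7, 3), (8, 2), (8, 3), (10, 3), (10, 5), (10, 6)}; count = 11.

For each of the 121 pairs (x, y) ∈ F_11², evaluate f(x, y) mod 11. Record the zeros.
  x = 0: [0↦1, 1↦10, 2↦1, 3↦2, 4↦8, 5↦3, 6↦4, 7↦6, 8↦4, 9↦4, 10↦1]  zeros at y ∈ ∅
  x = 1: [0↦4, 1↦1, 2↦6, 3↦3, 4↦9, 5↦8, 6↦6, 7↦9, 8↦1, 9↦10, 10↦9]  zeros at y ∈ ∅
  x = 2: [0↦8, 1↦0, 2↦4, 3↦4, 4↦6, 5↦5, 6↦7, 7↦7, 8↦0, 9↦3, 10↦0]  zeros at y ∈ {1, 8, 10}
  x = 3: [0↦3, 1↦8, 2↦7, 3↦6, 4↦0, 5↦6, 6↦8, 7↦1, 8↦2, 9↦6, 10↦8]  zeros at y ∈ {4}
  x = 4: [0↦1, 1↦4, 2↦5, 3↦10, 4↦3, 5↦1, 6↦10, 7↦3, 8↦8, 9↦9, 10↦1]  zeros at y ∈ ∅
  x = 5: [0↦3, 1↦0, 2↦10, 3↦6, 4↦5, 5↦2, 6↦3, 7↦3, 8↦8, 9↦2, 10↦2]  zeros at y ∈ {1}
  x = 6: [0↦10, 1↦8, 2↦1, 3↦6, 4↦7, 5↦10, 6↦10, 7↦2, 8↦3, 9↦8, 10↦1]  zeros at y ∈ ∅
  x = 7: [0↦1, 1↦7, 2↦1, 3↦0, 4↦10, 5↦4, 6↦10, 7↦1, 8↦5, 9↦6, 10↦10]  zeros at y ∈ {3}
  x = 8: [0↦10, 1↦9, 2↦0, 3↦0, 4↦4, 5↦7, 6↦4, 7↦1, 8↦4, 9↦8, 10↦8]  zeros at y ∈ {2, 3}
  x = 9: [0↦5, 1↦4, 2↦10, 3↦7, 4↦1, 5↦9, 6↦4, 7↦3, 8↦1, 9↦4, 10↦7]  zeros at y ∈ ∅
  x = 10: [0↦9, 1↦4, 2↦10, 3↦0, 4↦2, 5↦0, 6↦0, 7↦8, 8↦8, 9↦6, 10↦8]  zeros at y ∈ {3, 5, 6}
Collecting zeros: affine points = {(2, 1), (2, 8), (2, 10), (3, 4), (5, 1), (7, 3), (8, 2), (8, 3), (10, 3), (10, 5), (10, 6)}.
Total count |C(F_11)_aff| = 11.


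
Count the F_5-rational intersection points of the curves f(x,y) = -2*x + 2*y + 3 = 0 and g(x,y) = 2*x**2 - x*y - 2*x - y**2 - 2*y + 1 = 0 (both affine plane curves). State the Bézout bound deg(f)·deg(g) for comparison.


Common zeros: {(4, 0)}; count = 1; Bézout bound = 2.

deg(f) = 1, deg(g) = 2, so Bézout bound = 2.
Scan x ∈ F_5. For each x, list the y ∈ F_5 with f(x, y) ≡ 0 and those with g(x, y) ≡ 0 (mod 5); the common zeros in that column are the intersection.
  x = 0: f ≡ 0 at y ∈ {1}; g ≡ 0 at y ∈ ∅; common: ∅.
  x = 1: f ≡ 0 at y ∈ {2}; g ≡ 0 at y ∈ ∅; common: ∅.
  x = 2: f ≡ 0 at y ∈ {3}; g ≡ 0 at y ∈ {0, 1}; common: ∅.
  x = 3: f ≡ 0 at y ∈ {4}; g ≡ 0 at y ∈ ∅; common: ∅.
  x = 4: f ≡ 0 at y ∈ {0}; g ≡ 0 at y ∈ {0, 4}; common: {0}.
Collecting: common zeros = {(4, 0)}, so the count is 1.
Comparison with the Bézout bound: 1 ≤ 2 = deg(f)·deg(g), as expected for curves with no common component (the affine F_5-count falls short of the bound because intersections may lie at infinity, over extension fields, or carry multiplicity).


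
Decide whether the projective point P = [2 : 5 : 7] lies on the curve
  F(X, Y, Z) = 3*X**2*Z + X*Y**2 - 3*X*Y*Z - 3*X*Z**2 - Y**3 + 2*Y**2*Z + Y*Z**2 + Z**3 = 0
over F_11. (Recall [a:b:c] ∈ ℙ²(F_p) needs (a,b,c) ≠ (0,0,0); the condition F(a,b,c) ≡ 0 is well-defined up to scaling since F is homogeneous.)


F(2,5,7) ≡ 3 (mod 11); P is NOT on the curve.

Evaluate F(2, 5, 7) term-by-term (mod 11).
  3*X**2*Z ↦ 3·4·1·7 = 84
  X*Y**2 ↦ 1·2·25·1 = 50
  -3*X*Y*Z ↦ -3·2·5·7 = -210
  -3*X*Z**2 ↦ -3·2·1·49 = -294
  -Y**3 ↦ -1·1·125·1 = -125
  2*Y**2*Z ↦ 2·1·25·7 = 350
  Y*Z**2 ↦ 1·1·5·49 = 245
  Z**3 ↦ 1·1·1·343 = 343
Sum: F(2, 5, 7) = (84) + (50) + (-210) + (-294) + (-125) + (350) + (245) + (343) = 443.
Reducing mod 11: 443 ≡ 3 (mod 11).
Since F(a, b, c) ≡ 3 ≠ 0 (mod 11), P does NOT lie on the curve.


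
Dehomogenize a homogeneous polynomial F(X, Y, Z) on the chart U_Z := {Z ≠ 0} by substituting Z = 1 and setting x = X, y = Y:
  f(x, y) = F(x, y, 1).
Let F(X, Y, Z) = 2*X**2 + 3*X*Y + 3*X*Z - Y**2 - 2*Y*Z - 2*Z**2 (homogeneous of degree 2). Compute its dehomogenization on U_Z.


f(x, y) = 2*x**2 + 3*x*y + 3*x - y**2 - 2*y - 2

On U_Z we set Z = 1. Each monomial c·X^i·Y^j·Z^k in F becomes c·x^i·y^j·1^k = c·x^i·y^j.
Substituting Z = 1: F(X, Y, 1) = 2*x**2 + 3*x*y + 3*x - y**2 - 2*y - 2.
Note: deg(f) ≤ deg(F) = 2; strict inequality happens when F is divisible by Z (lost terms).


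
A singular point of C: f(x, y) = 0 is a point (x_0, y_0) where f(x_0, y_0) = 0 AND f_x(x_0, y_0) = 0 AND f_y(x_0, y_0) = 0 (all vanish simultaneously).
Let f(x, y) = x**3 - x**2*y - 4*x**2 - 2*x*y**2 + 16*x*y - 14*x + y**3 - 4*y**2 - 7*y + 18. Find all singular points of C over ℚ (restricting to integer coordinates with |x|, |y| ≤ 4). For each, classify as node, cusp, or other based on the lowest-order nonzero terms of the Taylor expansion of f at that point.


Singular points: {(2, 3)}; classification: node.

Compute partial derivatives:
  f_x = 3*x**2 - 2*x*y - 8*x - 2*y**2 + 16*y - 14.
  f_y = -x**2 - 4*x*y + 16*x + 3*y**2 - 8*y - 7.
Scan x_0 ∈ {−4, ..., 4}. For each x_0, f_y(x_0, y) is a polynomial in y; find its integer roots y ∈ {−4, ..., 4}, then test f_x and f at those candidates.
  x = -4: f_y(-4, y) = 3*y**2 + 8*y - 87; no integer root y with |y| ≤ 4.
  x = -3: f_y(-3, y) = 3*y**2 + 4*y - 64; vanishes at y ∈ {4}. (-3, 4): f_x = 93 ≠ 0.
  x = -2: f_y(-2, y) = 3*y**2 - 43; no integer root y with |y| ≤ 4.
  x = -1: f_y(-1, y) = 3*y**2 - 4*y - 24; no integer root y with |y| ≤ 4.
  x = 0: f_y(0, y) = 3*y**2 - 8*y - 7; no integer root y with |y| ≤ 4.
  x = 1: f_y(1, y) = 3*y**2 - 12*y + 8; no integer root y with |y| ≤ 4.
  x = 2: f_y(2, y) = 3*y**2 - 16*y + 21; vanishes at y ∈ {3}. (2, 3): f_x = 0, f = 0 — SINGULAR.
  x = 3: f_y(3, y) = 3*y**2 - 20*y + 32; vanishes at y ∈ {4}. (3, 4): f_x = -3 ≠ 0.
  x = 4: f_y(4, y) = 3*y**2 - 24*y + 41; no integer root y with |y| ≤ 4.
Only singular point on the grid: (2, 3).
Classify: substitute x = 2 + u, y = 3 + v and expand: f = u**3 - u**2*v - u**2 - 2*u*v**2 + v**3 + v**2.
No constant or linear terms (consistent with a singular point). Quadratic part: -u**2 + v**2. Cubic part: u**3 - u**2*v - 2*u*v**2 + v**3.
The quadratic part v**2 - u**2 = (v − u)(v + u) splits into two distinct linear factors, so there are two distinct tangent lines y − 3 = ±(x − 2) — this is a node (ordinary double point).
Classification: node.


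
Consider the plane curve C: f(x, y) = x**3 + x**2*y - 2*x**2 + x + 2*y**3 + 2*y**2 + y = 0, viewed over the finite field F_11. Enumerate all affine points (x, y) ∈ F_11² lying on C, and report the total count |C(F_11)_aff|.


Affine F_11-points: {(0, 0), (1, 0), (2, 1), (4, 4), (5, 1), (7, 6), (7, 7), (7, 8)}; count = 8.

For each of the 121 pairs (x, y) ∈ F_11², evaluate f(x, y) mod 11. Record the zeros.
  x = 0: [0↦0, 1↦5, 2↦4, 3↦9, 4↦10, 5↦8, 6↦4, 7↦10, 8↦5, 9↦1, 10↦10]  zeros at y ∈ {0}
  x = 1: [0↦0, 1↦6, 2↦6, 3↦1, 4↦3, 5↦2, 6↦10, 7↦6, 8↦2, 9↦10, 10↦9]  zeros at y ∈ {0}
  x = 2: [0↦2, 1↦0, 2↦3, 3↦1, 4↦6, 5↦8, 6↦8, 7↦7, 8↦6, 9↦6, 10↦8]  zeros at y ∈ {1}
  x = 3: [0↦1, 1↦4, 2↦1, 3↦4, 4↦3, 5↦10, 6↦4, 7↦8, 8↦1, 9↦6, 10↦2]  zeros at y ∈ ∅
  x = 4: [0↦3, 1↦2, 2↦6, 3↦5, 4↦0, 5↦3, 6↦4, 7↦4, 8↦4, 9↦5, 10↦8]  zeros at y ∈ {4}
  x = 5: [0↦3, 1↦0, 2↦2, 3↦10, 4↦3, 5↦4, 6↦3, 7↦1, 8↦10, 9↦9, 10↦10]  zeros at y ∈ {1}
  x = 6: [0↦7, 1↦4, 2↦6, 3↦3, 4↦7, 5↦8, 6↦7, 7↦5, 8↦3, 9↦2, 10↦3]  zeros at y ∈ ∅
  x = 7: [0↦10, 1↦9, 2↦2, 3↦1, 4↦7, 5↦10, 6↦0, 7↦0, 8↦0, 9↦1, 10↦4]  zeros at y ∈ {6, 7, 8}
  x = 8: [0↦7, 1↦10, 2↦7, 3↦10, 4↦9, 5↦5, 6↦10, 7↦3, 8↦7, 9↦1, 10↦8]  zeros at y ∈ ∅
  x = 9: [0↦4, 1↦2, 2↦5, 3↦3, 4↦8, 5↦10, 6↦10, 7↦9, 8↦8, 9↦8, 10↦10]  zeros at y ∈ ∅
  x = 10: [0↦7, 1↦2, 2↦2, 3↦8, 4↦10, 5↦9, 6↦6, 7↦2, 8↦9, 9↦6, 10↦5]  zeros at y ∈ ∅
Collecting zeros: affine points = {(0, 0), (1, 0), (2, 1), (4, 4), (5, 1), (7, 6), (7, 7), (7, 8)}.
Total count |C(F_11)_aff| = 8.


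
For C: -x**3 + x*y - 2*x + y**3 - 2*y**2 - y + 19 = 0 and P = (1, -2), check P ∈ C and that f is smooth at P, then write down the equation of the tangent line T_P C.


Tangent line at P: -7*x + 20*y + 47 = 0.

Step 1: f(1, -2) = 0, so P lies on C.
Step 2: partial derivatives
  f_x(x, y) = -3*x**2 + y - 2, f_y(x, y) = x + 3*y**2 - 4*y - 1.
  f_x(P) = -7, f_y(P) = 20 (gradient nonzero, so P is smooth).
Step 3: tangent line at P: -7·(x − 1) + 20·(y − -2) = 0.
Expanding: -7*x + 20*y + 47 = 0.


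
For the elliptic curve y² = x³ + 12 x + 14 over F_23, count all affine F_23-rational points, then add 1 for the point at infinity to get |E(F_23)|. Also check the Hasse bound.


Affine points = {(1, 2), (1, 21), (2, 0), (3, 10), (3, 13), (6, 7), (6, 16), (7, 2), (7, 21), (8, 1), (8, 22), (9, 0), (12, 0), (15, 2), (15, 21), (16, 1), (16, 22), (17, 5), (17, 18), (18, 6), (18, 17), (22, 1), (22, 22)}; affine count = 23; |E(F_23)| = 24.

Discriminant check: Δ ∝ 4a³ + 27b² = 4·12³ + 27·14² = 4·1728 + 27·196 ≡ 14 (mod 23). Nonzero ⇒ E is nonsingular.
For each x ∈ F_23, compute rhs = x³ + 12·x + 14 mod 23, then count y ∈ F_23 with y² ≡ rhs.
  x = 0: rhs = 14, matching y values: none (0 points).
  x = 1: rhs = 4, matching y values: 2, 21 (2 points).
  x = 2: rhs = 0, matching y values: 0 (1 points).
  x = 3: rhs = 8, matching y values: 10, 13 (2 points).
  x = 4: rhs = 11, matching y values: none (0 points).
  x = 5: rhs = 15, matching y values: none (0 points).
  x = 6: rhs = 3, matching y values: 7, 16 (2 points).
  x = 7: rhs = 4, matching y values: 2, 21 (2 points).
  x = 8: rhs = 1, matching y values: 1, 22 (2 points).
  x = 9: rhs = 0, matching y values: 0 (1 points).
  x = 10: rhs = 7, matching y values: none (0 points).
  x = 11: rhs = 5, matching y values: none (0 points).
  x = 12: rhs = 0, matching y values: 0 (1 points).
  x = 13: rhs = 21, matching y values: none (0 points).
  x = 14: rhs = 5, matching y values: none (0 points).
  x = 15: rhs = 4, matching y values: 2, 21 (2 points).
  x = 16: rhs = 1, matching y values: 1, 22 (2 points).
  x = 17: rhs = 2, matching y values: 5, 18 (2 points).
  x = 18: rhs = 13, matching y values: 6, 17 (2 points).
  x = 19: rhs = 17, matching y values: none (0 points).
  x = 20: rhs = 20, matching y values: none (0 points).
  x = 21: rhs = 5, matching y values: none (0 points).
  x = 22: rhs = 1, matching y values: 1, 22 (2 points).
Total affine count: 23.
Full point count |E(F_23)| = 23 + 1 = 24.
Hasse bound: |24 − (23+1)| = |0| = 0 ≤ 2√23 ≈ 9.5917 ✓.


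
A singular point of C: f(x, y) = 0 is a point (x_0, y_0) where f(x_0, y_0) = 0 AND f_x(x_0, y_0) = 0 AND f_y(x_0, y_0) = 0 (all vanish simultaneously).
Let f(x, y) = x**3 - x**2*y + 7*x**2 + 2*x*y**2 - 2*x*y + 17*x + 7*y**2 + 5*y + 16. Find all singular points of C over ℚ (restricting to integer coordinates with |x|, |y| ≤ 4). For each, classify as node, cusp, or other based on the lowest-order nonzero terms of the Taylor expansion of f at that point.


Singular points: {(-3, -1)}; classification: node.

Compute partial derivatives:
  f_x = 3*x**2 - 2*x*y + 14*x + 2*y**2 - 2*y + 17.
  f_y = -x**2 + 4*x*y - 2*x + 14*y + 5.
Scan x_0 ∈ {−4, ..., 4}. For each x_0, f_y(x_0, y) is a polynomial in y; find its integer roots y ∈ {−4, ..., 4}, then test f_x and f at those candidates.
  x = -4: f_y(-4, y) = -2*y - 3; no integer root y with |y| ≤ 4.
  x = -3: f_y(-3, y) = 2*y + 2; vanishes at y ∈ {-1}. (-3, -1): f_x = 0, f = 0 — SINGULAR.
  x = -2: f_y(-2, y) = 6*y + 5; no integer root y with |y| ≤ 4.
  x = -1: f_y(-1, y) = 10*y + 6; no integer root y with |y| ≤ 4.
  x = 0: f_y(0, y) = 14*y + 5; no integer root y with |y| ≤ 4.
  x = 1: f_y(1, y) = 18*y + 2; no integer root y with |y| ≤ 4.
  x = 2: f_y(2, y) = 22*y - 3; no integer root y with |y| ≤ 4.
  x = 3: f_y(3, y) = 26*y - 10; no integer root y with |y| ≤ 4.
  x = 4: f_y(4, y) = 30*y - 19; no integer root y with |y| ≤ 4.
Only singular point on the grid: (-3, -1).
Classify: substitute x = -3 + u, y = -1 + v and expand: f = u**3 - u**2*v - u**2 + 2*u*v**2 + v**2.
No constant or linear terms (consistent with a singular point). Quadratic part: -u**2 + v**2. Cubic part: u**3 - u**2*v + 2*u*v**2.
The quadratic part v**2 - u**2 = (v − u)(v + u) splits into two distinct linear factors, so there are two distinct tangent lines y − -1 = ±(x − -3) — this is a node (ordinary double point).
Classification: node.


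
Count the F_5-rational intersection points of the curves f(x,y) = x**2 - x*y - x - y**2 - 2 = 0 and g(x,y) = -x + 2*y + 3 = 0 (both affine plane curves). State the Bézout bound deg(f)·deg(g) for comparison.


Common zeros: ∅; count = 0; Bézout bound = 2.

deg(f) = 2, deg(g) = 1, so Bézout bound = 2.
Scan x ∈ F_5. For each x, list the y ∈ F_5 with f(x, y) ≡ 0 and those with g(x, y) ≡ 0 (mod 5); the common zeros in that column are the intersection.
  x = 0: f ≡ 0 at y ∈ ∅; g ≡ 0 at y ∈ {1}; common: ∅.
  x = 1: f ≡ 0 at y ∈ ∅; g ≡ 0 at y ∈ {4}; common: ∅.
  x = 2: f ≡ 0 at y ∈ {0, 3}; g ≡ 0 at y ∈ {2}; common: ∅.
  x = 3: f ≡ 0 at y ∈ {1}; g ≡ 0 at y ∈ {0}; common: ∅.
  x = 4: f ≡ 0 at y ∈ {0, 1}; g ≡ 0 at y ∈ {3}; common: ∅.
Collecting: common zeros = ∅, so the count is 0.
Comparison with the Bézout bound: 0 ≤ 2 = deg(f)·deg(g), as expected for curves with no common component (the affine F_5-count falls short of the bound because intersections may lie at infinity, over extension fields, or carry multiplicity).


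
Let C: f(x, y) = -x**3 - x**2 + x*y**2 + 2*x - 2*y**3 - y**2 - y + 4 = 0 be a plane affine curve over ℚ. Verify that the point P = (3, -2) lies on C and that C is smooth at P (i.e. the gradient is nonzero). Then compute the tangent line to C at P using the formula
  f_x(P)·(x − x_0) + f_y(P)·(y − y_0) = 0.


Tangent line at P: -27*x - 33*y + 15 = 0.

Step 1: f(3, -2) = 0, so P lies on C.
Step 2: partial derivatives
  f_x(x, y) = -3*x**2 - 2*x + y**2 + 2, f_y(x, y) = 2*x*y - 6*y**2 - 2*y - 1.
  f_x(P) = -27, f_y(P) = -33 (gradient nonzero, so P is smooth).
Step 3: tangent line at P: -27·(x − 3) + -33·(y − -2) = 0.
Expanding: -27*x - 33*y + 15 = 0.


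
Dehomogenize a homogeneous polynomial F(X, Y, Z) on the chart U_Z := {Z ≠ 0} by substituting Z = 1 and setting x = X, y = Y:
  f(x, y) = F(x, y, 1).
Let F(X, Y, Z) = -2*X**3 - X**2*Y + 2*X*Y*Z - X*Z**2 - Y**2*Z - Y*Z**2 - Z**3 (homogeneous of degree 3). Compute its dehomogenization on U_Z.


f(x, y) = -2*x**3 - x**2*y + 2*x*y - x - y**2 - y - 1

On U_Z we set Z = 1. Each monomial c·X^i·Y^j·Z^k in F becomes c·x^i·y^j·1^k = c·x^i·y^j.
Substituting Z = 1: F(X, Y, 1) = -2*x**3 - x**2*y + 2*x*y - x - y**2 - y - 1.
Note: deg(f) ≤ deg(F) = 3; strict inequality happens when F is divisible by Z (lost terms).


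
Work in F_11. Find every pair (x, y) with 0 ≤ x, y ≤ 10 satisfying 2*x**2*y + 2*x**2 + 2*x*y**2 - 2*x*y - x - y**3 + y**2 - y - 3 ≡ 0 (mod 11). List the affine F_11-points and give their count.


Affine F_11-points: {(0, 4), (0, 9), (0, 10), (1, 2), (1, 4), (1, 8), (2, 8), (4, 2), (5, 3), (6, 3), (6, 7), (7, 0), (10, 0)}; count = 13.

For each of the 121 pairs (x, y) ∈ F_11², evaluate f(x, y) mod 11. Record the zeros.
  x = 0: [0↦8, 1↦7, 2↦2, 3↦9, 4↦0, 5↦2, 6↦9, 7↦4, 8↦3, 9↦0, 10↦0]  zeros at y ∈ {4, 9, 10}
  x = 1: [0↦9, 1↦10, 2↦0, 3↦6, 4↦0, 5↦9, 6↦5, 7↦4, 8↦0, 9↦9, 10↦3]  zeros at y ∈ {2, 4, 8}
  x = 2: [0↦3, 1↦10, 2↦10, 3↦8, 4↦9, 5↦7, 6↦7, 7↦3, 8↦0, 9↦3, 10↦6]  zeros at y ∈ {8}
  x = 3: [0↦1, 1↦7, 2↦10, 3↦4, 4↦5, 5↦7, 6↦4, 7↦1, 8↦3, 9↦4, 10↦9]  zeros at y ∈ ∅
  x = 4: [0↦3, 1↦1, 2↦0, 3↦5, 4↦10, 5↦9, 6↦7, 7↦9, 8↦9, 9↦1, 10↦1]  zeros at y ∈ {2}
  x = 5: [0↦9, 1↦3, 2↦2, 3↦0, 4↦2, 5↦2, 6↦5, 7↦5, 8↦7, 9↦5, 10↦4]  zeros at y ∈ {3}
  x = 6: [0↦8, 1↦2, 2↦5, 3↦0, 4↦3, 5↦8, 6↦9, 7↦0, 8↦8, 9↦5, 10↦7]  zeros at y ∈ {3, 7}
  x = 7: [0↦0, 1↦9, 2↦9, 3↦5, 4↦2, 5↦5, 6↦8, 7↦5, 8↦1, 9↦1, 10↦10]  zeros at y ∈ {0}
  x = 8: [0↦7, 1↦2, 2↦3, 3↦4, 4↦10, 5↦4, 6↦2, 7↦9, 8↦8, 9↦4, 10↦2]  zeros at y ∈ ∅
  x = 9: [0↦7, 1↦3, 2↦9, 3↦8, 4↦5, 5↦5, 6↦2, 7↦1, 8↦7, 9↦3, 10↦5]  zeros at y ∈ ∅
  x = 10: [0↦0, 1↦1, 2↦5, 3↦6, 4↦9, 5↦8, 6↦8, 7↦3, 8↦9, 9↦9, 10↦8]  zeros at y ∈ {0}
Collecting zeros: affine points = {(0, 4), (0, 9), (0, 10), (1, 2), (1, 4), (1, 8), (2, 8), (4, 2), (5, 3), (6, 3), (6, 7), (7, 0), (10, 0)}.
Total count |C(F_11)_aff| = 13.


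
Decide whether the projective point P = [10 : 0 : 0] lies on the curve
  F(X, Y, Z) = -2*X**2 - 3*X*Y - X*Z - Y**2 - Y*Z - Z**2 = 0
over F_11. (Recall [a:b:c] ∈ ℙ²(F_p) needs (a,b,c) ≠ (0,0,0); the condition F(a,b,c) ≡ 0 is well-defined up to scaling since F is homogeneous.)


F(10,0,0) ≡ 9 (mod 11); P is NOT on the curve.

Evaluate F(10, 0, 0) term-by-term (mod 11).
  -2*X**2 ↦ -2·100·1·1 = -200
  -3*X*Y ↦ -3·10·0·1 = 0
  -X*Z ↦ -1·10·1·0 = 0
  -Y**2 ↦ -1·1·0·1 = 0
  -Y*Z ↦ -1·1·0·0 = 0
  -Z**2 ↦ -1·1·1·0 = 0
Sum: F(10, 0, 0) = (-200) + (0) + (0) + (0) + (0) + (0) = -200.
Reducing mod 11: -200 ≡ 9 (mod 11).
Since F(a, b, c) ≡ 9 ≠ 0 (mod 11), P does NOT lie on the curve.


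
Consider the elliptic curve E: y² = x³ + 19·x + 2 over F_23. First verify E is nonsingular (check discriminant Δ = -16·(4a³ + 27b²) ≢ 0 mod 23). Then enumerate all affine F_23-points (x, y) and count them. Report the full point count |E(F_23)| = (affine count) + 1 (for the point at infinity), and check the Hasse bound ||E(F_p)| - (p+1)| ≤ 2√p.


Affine points = {(0, 5), (0, 18), (2, 5), (2, 18), (4, 2), (4, 21), (7, 8), (7, 15), (11, 1), (11, 22), (12, 7), (12, 16), (13, 10), (13, 13), (16, 3), (16, 20), (18, 9), (18, 14), (19, 0), (21, 5), (21, 18)}; affine count = 21; |E(F_23)| = 22.

Discriminant check: Δ ∝ 4a³ + 27b² = 4·19³ + 27·2² = 4·6859 + 27·4 ≡ 13 (mod 23). Nonzero ⇒ E is nonsingular.
For each x ∈ F_23, compute rhs = x³ + 19·x + 2 mod 23, then count y ∈ F_23 with y² ≡ rhs.
  x = 0: rhs = 2, matching y values: 5, 18 (2 points).
  x = 1: rhs = 22, matching y values: none (0 points).
  x = 2: rhs = 2, matching y values: 5, 18 (2 points).
  x = 3: rhs = 17, matching y values: none (0 points).
  x = 4: rhs = 4, matching y values: 2, 21 (2 points).
  x = 5: rhs = 15, matching y values: none (0 points).
  x = 6: rhs = 10, matching y values: none (0 points).
  x = 7: rhs = 18, matching y values: 8, 15 (2 points).
  x = 8: rhs = 22, matching y values: none (0 points).
  x = 9: rhs = 5, matching y values: none (0 points).
  x = 10: rhs = 19, matching y values: none (0 points).
  x = 11: rhs = 1, matching y values: 1, 22 (2 points).
  x = 12: rhs = 3, matching y values: 7, 16 (2 points).
  x = 13: rhs = 8, matching y values: 10, 13 (2 points).
  x = 14: rhs = 22, matching y values: none (0 points).
  x = 15: rhs = 5, matching y values: none (0 points).
  x = 16: rhs = 9, matching y values: 3, 20 (2 points).
  x = 17: rhs = 17, matching y values: none (0 points).
  x = 18: rhs = 12, matching y values: 9, 14 (2 points).
  x = 19: rhs = 0, matching y values: 0 (1 points).
  x = 20: rhs = 10, matching y values: none (0 points).
  x = 21: rhs = 2, matching y values: 5, 18 (2 points).
  x = 22: rhs = 5, matching y values: none (0 points).
Total affine count: 21.
Full point count |E(F_23)| = 21 + 1 = 22.
Hasse bound: |22 − (23+1)| = |-2| = 2 ≤ 2√23 ≈ 9.5917 ✓.


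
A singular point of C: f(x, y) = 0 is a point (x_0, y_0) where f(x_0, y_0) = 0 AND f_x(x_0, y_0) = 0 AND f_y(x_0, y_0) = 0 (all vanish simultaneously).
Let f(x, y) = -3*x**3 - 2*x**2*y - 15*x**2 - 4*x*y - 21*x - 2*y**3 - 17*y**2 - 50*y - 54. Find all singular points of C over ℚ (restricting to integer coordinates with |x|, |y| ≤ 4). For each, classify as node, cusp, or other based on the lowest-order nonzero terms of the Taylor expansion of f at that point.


Singular points: {(-1, -3)}; classification: cusp.

Compute partial derivatives:
  f_x = -9*x**2 - 4*x*y - 30*x - 4*y - 21.
  f_y = -2*x**2 - 4*x - 6*y**2 - 34*y - 50.
Scan x_0 ∈ {−4, ..., 4}. For each x_0, f_y(x_0, y) is a polynomial in y; find its integer roots y ∈ {−4, ..., 4}, then test f_x and f at those candidates.
  x = -4: f_y(-4, y) = -6*y**2 - 34*y - 66; no integer root y with |y| ≤ 4.
  x = -3: f_y(-3, y) = -6*y**2 - 34*y - 56; no integer root y with |y| ≤ 4.
  x = -2: f_y(-2, y) = -6*y**2 - 34*y - 50; no integer root y with |y| ≤ 4.
  x = -1: f_y(-1, y) = -6*y**2 - 34*y - 48; vanishes at y ∈ {-3}. (-1, -3): f_x = 0, f = 0 — SINGULAR.
  x = 0: f_y(0, y) = -6*y**2 - 34*y - 50; no integer root y with |y| ≤ 4.
  x = 1: f_y(1, y) = -6*y**2 - 34*y - 56; no integer root y with |y| ≤ 4.
  x = 2: f_y(2, y) = -6*y**2 - 34*y - 66; no integer root y with |y| ≤ 4.
  x = 3: f_y(3, y) = -6*y**2 - 34*y - 80; no integer root y with |y| ≤ 4.
  x = 4: f_y(4, y) = -6*y**2 - 34*y - 98; no integer root y with |y| ≤ 4.
Only singular point on the grid: (-1, -3).
Classify: substitute x = -1 + u, y = -3 + v and expand: f = -3*u**3 - 2*u**2*v - 2*v**3 + v**2.
No constant or linear terms (consistent with a singular point). Quadratic part: v**2. Cubic part: -3*u**3 - 2*u**2*v - 2*v**3.
The quadratic part v**2 is a perfect square, so there is a single (double) tangent line v = 0, i.e. y = -3. Restricting the cubic part to that line (v = 0) leaves -3*u**3 ≠ 0, so f is not divisible by v and the branch is v² ≈ 3*u**3 to lowest order — this is a cusp.
Classification: cusp.
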